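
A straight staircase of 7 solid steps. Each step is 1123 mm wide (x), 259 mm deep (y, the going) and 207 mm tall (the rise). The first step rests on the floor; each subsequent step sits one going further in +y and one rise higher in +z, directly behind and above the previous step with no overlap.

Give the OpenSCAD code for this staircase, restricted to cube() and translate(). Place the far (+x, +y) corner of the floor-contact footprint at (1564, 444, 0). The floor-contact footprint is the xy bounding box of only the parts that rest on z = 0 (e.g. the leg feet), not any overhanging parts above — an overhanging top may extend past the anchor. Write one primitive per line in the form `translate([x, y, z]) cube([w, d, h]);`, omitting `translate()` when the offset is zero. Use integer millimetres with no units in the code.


translate([441, 185, 0]) cube([1123, 259, 207]);
translate([441, 444, 207]) cube([1123, 259, 207]);
translate([441, 703, 414]) cube([1123, 259, 207]);
translate([441, 962, 621]) cube([1123, 259, 207]);
translate([441, 1221, 828]) cube([1123, 259, 207]);
translate([441, 1480, 1035]) cube([1123, 259, 207]);
translate([441, 1739, 1242]) cube([1123, 259, 207]);


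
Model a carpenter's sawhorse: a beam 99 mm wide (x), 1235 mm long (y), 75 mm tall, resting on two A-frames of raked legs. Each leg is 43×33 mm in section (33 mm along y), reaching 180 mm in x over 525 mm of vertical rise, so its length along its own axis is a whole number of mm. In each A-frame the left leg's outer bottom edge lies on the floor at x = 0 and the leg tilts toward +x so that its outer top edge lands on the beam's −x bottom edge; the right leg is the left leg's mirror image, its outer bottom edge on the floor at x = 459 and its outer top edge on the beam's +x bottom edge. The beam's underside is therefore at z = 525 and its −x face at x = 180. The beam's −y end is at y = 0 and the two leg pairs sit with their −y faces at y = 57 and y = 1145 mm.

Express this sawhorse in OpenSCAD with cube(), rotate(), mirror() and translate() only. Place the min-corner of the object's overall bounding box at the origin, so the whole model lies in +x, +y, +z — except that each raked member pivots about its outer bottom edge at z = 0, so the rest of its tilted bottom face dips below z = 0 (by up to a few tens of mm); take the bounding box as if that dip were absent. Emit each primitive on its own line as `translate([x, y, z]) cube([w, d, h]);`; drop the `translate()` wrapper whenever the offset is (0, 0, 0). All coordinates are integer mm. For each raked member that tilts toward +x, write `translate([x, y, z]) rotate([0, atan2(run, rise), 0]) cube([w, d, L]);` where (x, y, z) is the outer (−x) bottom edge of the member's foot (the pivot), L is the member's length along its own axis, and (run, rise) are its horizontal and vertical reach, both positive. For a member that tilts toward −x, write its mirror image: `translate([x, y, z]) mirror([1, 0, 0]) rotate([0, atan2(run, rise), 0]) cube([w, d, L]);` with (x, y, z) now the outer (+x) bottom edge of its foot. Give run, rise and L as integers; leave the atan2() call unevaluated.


// leg length = √(180² + 525²) = 555
// right-leg outer foot x = 2·180 + 99 = 459
// beam min-corner = (180, 0, 525)
translate([180, 0, 525]) cube([99, 1235, 75]);
translate([0, 57, 0]) rotate([0, atan2(180, 525), 0]) cube([43, 33, 555]);
translate([459, 57, 0]) mirror([1, 0, 0]) rotate([0, atan2(180, 525), 0]) cube([43, 33, 555]);
translate([0, 1145, 0]) rotate([0, atan2(180, 525), 0]) cube([43, 33, 555]);
translate([459, 1145, 0]) mirror([1, 0, 0]) rotate([0, atan2(180, 525), 0]) cube([43, 33, 555]);


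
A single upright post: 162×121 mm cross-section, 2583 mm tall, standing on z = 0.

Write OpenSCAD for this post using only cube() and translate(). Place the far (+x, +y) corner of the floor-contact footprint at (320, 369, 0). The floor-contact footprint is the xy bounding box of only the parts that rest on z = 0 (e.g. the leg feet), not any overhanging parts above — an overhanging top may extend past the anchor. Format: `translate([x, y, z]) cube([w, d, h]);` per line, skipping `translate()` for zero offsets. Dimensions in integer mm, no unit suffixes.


translate([158, 248, 0]) cube([162, 121, 2583]);


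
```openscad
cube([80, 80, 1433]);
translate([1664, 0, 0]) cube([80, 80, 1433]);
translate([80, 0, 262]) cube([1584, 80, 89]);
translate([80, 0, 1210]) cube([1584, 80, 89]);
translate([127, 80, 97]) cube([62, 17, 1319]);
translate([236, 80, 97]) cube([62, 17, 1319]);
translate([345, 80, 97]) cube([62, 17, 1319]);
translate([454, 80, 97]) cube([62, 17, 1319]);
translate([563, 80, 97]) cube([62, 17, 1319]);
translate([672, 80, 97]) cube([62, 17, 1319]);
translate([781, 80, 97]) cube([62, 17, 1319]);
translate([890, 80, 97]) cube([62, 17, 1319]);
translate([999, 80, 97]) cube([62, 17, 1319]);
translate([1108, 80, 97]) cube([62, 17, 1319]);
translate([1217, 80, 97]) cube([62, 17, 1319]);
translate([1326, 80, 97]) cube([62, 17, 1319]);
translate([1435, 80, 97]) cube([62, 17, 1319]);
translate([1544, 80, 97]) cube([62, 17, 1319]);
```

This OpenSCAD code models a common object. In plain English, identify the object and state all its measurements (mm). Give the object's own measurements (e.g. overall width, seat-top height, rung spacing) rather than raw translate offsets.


A fence section. Two 80×80 mm posts, 1433 mm tall, stand on the floor with a clear span of 1584 mm between their inner faces. Two horizontal rails of 80×89 mm section span the gap between the posts with their undersides at z = 262 mm and z = 1210 mm, flush with the posts' −y face. 14 pickets, each 62 mm wide, 17 mm thick and 1319 mm tall, are fixed to the +y face of the rails with their bottoms at z = 97 mm, spaced across the span with a 47 mm gap after the −x post and between neighbouring pickets, with 58 mm left before the +x post.


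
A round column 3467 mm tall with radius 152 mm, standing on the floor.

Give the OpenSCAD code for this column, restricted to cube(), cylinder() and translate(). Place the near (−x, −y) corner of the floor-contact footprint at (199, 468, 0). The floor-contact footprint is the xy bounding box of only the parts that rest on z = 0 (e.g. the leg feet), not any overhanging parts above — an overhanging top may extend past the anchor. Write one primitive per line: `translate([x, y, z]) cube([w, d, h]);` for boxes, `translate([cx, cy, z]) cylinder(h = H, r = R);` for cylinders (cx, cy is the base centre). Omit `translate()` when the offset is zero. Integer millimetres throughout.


translate([351, 620, 0]) cylinder(h = 3467, r = 152);


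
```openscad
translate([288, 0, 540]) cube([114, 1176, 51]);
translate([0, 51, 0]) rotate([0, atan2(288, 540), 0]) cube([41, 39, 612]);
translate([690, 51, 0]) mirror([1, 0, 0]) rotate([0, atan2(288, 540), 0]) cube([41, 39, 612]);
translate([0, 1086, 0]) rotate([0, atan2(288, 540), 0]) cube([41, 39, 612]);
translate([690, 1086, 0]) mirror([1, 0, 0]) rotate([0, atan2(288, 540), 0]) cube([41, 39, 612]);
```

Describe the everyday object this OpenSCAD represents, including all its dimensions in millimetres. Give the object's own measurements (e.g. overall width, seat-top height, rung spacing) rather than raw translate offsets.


A sawhorse. A 114×1176×51 mm beam (x, y, z) sits on two A-frame leg pairs. Each pair is two raked legs of 41×39 mm section (39 mm along y) splaying symmetrically in x. Each leg rises 540 mm vertically over 288 mm of horizontal reach and is 612 mm long along its own axis. Every leg's outer bottom edge rests on the floor and its outer top edge meets a bottom edge of the beam — the left legs (tilting toward +x) meet the beam's −x bottom edge, the right legs (their mirror images, tilting toward −x) meet its +x bottom edge — so the leg tops tuck under the beam, the beam's underside is 540 mm above the floor, and the feet are 690 mm apart outside-to-outside with the beam centred between them. The two leg pairs are set in 51 mm from either end of the beam.


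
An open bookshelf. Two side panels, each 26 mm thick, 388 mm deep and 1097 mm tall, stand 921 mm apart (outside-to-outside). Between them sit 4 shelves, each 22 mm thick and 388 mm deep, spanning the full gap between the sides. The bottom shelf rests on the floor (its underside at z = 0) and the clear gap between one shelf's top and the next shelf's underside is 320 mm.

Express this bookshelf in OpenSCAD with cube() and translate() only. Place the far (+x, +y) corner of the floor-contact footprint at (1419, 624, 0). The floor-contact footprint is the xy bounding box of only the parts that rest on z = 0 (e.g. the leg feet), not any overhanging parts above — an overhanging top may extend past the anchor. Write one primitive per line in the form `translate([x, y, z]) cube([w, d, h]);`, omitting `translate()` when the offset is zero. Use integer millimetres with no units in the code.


translate([498, 236, 0]) cube([26, 388, 1097]);
translate([1393, 236, 0]) cube([26, 388, 1097]);
translate([524, 236, 0]) cube([869, 388, 22]);
translate([524, 236, 342]) cube([869, 388, 22]);
translate([524, 236, 684]) cube([869, 388, 22]);
translate([524, 236, 1026]) cube([869, 388, 22]);


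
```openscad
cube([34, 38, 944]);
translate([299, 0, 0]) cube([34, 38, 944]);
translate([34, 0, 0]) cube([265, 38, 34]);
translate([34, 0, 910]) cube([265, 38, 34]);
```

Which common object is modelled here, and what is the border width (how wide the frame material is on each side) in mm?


A picture frame. The border width is 34 mm.

Four thin pieces enclosing a rectangular opening — a picture frame. The two full-height stiles are 944 mm tall; the top rail sits at z = 910 and is 34 mm tall, so the border above the opening is 944 − 910 = 34 mm, matching the stile x-width.


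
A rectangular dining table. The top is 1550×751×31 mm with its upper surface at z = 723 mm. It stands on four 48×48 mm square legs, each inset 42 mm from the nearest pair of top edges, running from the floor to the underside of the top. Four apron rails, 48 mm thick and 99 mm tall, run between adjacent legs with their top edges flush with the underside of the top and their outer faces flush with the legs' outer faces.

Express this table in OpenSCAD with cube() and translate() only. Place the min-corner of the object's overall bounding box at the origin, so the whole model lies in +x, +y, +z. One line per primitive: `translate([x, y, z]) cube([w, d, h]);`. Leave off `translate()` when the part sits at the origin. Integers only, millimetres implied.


translate([0, 0, 692]) cube([1550, 751, 31]);
translate([42, 42, 0]) cube([48, 48, 692]);
translate([1460, 42, 0]) cube([48, 48, 692]);
translate([42, 661, 0]) cube([48, 48, 692]);
translate([1460, 661, 0]) cube([48, 48, 692]);
translate([90, 42, 593]) cube([1370, 48, 99]);
translate([90, 661, 593]) cube([1370, 48, 99]);
translate([42, 90, 593]) cube([48, 571, 99]);
translate([1460, 90, 593]) cube([48, 571, 99]);


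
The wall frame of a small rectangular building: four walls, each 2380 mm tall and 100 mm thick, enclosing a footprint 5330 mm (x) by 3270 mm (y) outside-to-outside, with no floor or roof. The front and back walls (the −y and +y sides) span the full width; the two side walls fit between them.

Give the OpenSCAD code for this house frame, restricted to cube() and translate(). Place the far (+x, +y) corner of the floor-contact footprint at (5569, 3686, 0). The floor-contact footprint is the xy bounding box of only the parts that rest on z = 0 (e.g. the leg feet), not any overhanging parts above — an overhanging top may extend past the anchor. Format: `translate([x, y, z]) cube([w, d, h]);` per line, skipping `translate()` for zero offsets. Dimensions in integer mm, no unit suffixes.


translate([239, 416, 0]) cube([5330, 100, 2380]);
translate([239, 3586, 0]) cube([5330, 100, 2380]);
translate([239, 516, 0]) cube([100, 3070, 2380]);
translate([5469, 516, 0]) cube([100, 3070, 2380]);


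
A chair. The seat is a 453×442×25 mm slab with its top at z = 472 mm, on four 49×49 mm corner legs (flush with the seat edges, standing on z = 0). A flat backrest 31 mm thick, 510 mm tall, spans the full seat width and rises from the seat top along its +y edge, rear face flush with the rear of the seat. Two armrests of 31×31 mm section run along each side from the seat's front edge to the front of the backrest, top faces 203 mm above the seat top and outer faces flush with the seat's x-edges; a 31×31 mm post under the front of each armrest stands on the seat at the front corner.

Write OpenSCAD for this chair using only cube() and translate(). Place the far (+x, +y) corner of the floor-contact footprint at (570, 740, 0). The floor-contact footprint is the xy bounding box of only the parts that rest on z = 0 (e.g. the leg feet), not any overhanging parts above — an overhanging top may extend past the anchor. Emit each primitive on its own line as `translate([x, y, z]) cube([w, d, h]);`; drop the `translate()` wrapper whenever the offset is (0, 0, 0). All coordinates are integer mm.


translate([117, 298, 447]) cube([453, 442, 25]);
translate([117, 298, 0]) cube([49, 49, 447]);
translate([521, 298, 0]) cube([49, 49, 447]);
translate([117, 691, 0]) cube([49, 49, 447]);
translate([521, 691, 0]) cube([49, 49, 447]);
translate([117, 709, 472]) cube([453, 31, 510]);
translate([117, 298, 644]) cube([31, 411, 31]);
translate([539, 298, 644]) cube([31, 411, 31]);
translate([117, 298, 472]) cube([31, 31, 172]);
translate([539, 298, 472]) cube([31, 31, 172]);


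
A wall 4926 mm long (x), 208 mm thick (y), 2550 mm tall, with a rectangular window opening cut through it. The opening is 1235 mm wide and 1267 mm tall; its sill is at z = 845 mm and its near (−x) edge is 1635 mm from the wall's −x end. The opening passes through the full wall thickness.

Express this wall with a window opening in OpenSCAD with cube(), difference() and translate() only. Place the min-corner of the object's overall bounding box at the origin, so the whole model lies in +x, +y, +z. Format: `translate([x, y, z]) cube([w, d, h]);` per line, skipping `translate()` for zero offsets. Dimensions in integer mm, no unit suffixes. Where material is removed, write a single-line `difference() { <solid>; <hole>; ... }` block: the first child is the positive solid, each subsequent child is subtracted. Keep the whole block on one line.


difference() { cube([4926, 208, 2550]); translate([1635, 0, 845]) cube([1235, 208, 1267]); }


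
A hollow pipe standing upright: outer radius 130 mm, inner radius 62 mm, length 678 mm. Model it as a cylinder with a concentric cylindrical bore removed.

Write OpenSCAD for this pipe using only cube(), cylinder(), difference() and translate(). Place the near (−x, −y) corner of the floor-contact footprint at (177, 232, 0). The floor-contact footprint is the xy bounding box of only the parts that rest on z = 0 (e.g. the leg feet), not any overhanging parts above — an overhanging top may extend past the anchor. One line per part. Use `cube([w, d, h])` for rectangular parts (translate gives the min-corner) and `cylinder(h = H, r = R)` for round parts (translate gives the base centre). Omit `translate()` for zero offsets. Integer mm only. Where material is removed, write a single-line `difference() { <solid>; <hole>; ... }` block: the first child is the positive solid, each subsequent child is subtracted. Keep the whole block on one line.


difference() { translate([307, 362, 0]) cylinder(h = 678, r = 130); translate([307, 362, 0]) cylinder(h = 678, r = 62); }


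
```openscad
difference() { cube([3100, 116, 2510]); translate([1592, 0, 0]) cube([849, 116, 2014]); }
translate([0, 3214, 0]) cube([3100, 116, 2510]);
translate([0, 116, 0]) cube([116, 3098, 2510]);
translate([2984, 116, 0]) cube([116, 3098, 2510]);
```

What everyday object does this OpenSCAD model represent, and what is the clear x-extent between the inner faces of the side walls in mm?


A single room. The interior width is 2868 mm.

Four walls enclosing a rectangle with a door in the front wall — a room. Outside width 3100 minus two 116 mm walls gives 2868 mm.


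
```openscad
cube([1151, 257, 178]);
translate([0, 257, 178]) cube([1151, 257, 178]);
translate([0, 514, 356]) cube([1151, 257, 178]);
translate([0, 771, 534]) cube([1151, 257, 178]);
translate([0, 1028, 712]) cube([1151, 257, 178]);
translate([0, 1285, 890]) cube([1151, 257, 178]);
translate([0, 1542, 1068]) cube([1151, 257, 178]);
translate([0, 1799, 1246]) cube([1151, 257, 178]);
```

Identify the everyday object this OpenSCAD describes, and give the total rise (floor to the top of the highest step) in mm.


A staircase. The total rise is 1424 mm.

8 identical blocks, each offset up and back from the previous — a staircase. Each step is 178 mm tall and there are 8 of them, so the total rise is 8 × 178 = 1424 mm.


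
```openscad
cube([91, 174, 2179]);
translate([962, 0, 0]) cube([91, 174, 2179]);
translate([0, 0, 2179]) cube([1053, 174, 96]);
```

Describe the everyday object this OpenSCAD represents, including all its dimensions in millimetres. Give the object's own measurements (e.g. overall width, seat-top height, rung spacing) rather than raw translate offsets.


A door frame. The clear opening is 871 mm wide and 2179 mm high. Two 91 mm wide jambs, 174 mm deep, stand either side of the opening from the floor to the top of the opening. A 96 mm thick head sits across the top of both jambs, spanning the full outside width of the frame.


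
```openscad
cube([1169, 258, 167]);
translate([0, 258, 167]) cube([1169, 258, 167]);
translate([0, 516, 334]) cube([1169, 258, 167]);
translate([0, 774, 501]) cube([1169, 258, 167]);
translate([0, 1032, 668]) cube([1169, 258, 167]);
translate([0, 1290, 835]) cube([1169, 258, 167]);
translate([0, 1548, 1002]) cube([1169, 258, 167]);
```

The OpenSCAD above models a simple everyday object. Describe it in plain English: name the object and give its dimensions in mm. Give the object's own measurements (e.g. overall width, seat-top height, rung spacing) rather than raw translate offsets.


A straight staircase of 7 solid steps. Each step is 1169 mm wide (x), 258 mm deep (y, the going) and 167 mm tall (the rise). The first step rests on the floor; each subsequent step sits one going further in +y and one rise higher in +z, directly behind and above the previous step with no overlap.


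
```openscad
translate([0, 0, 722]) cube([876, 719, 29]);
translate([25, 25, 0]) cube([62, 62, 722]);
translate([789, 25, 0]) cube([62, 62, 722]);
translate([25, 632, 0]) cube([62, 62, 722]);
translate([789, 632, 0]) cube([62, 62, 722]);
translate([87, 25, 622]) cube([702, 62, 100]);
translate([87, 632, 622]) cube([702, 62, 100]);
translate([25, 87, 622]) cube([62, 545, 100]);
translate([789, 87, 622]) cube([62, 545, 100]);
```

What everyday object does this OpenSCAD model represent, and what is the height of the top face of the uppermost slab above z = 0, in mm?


A table. The table height is 751 mm.

A 876×719×29 slab sits at z = 722 on four 62 mm square posts — a table. The top surface is at 722 + 29 = 751 mm.


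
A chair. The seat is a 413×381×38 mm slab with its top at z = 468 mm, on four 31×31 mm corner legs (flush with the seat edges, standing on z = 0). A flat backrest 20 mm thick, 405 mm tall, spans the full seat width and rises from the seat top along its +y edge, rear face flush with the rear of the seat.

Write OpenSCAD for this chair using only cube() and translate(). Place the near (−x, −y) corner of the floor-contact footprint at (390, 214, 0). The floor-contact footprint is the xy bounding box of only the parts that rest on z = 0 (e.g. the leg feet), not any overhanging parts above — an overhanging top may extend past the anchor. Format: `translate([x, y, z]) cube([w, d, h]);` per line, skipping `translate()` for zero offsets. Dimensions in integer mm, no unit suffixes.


translate([390, 214, 430]) cube([413, 381, 38]);
translate([390, 214, 0]) cube([31, 31, 430]);
translate([772, 214, 0]) cube([31, 31, 430]);
translate([390, 564, 0]) cube([31, 31, 430]);
translate([772, 564, 0]) cube([31, 31, 430]);
translate([390, 575, 468]) cube([413, 20, 405]);


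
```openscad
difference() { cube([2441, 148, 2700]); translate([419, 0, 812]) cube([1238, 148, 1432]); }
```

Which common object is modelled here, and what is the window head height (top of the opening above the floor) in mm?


A wall with a window opening. The window head height is 2244 mm.

A wall with a rectangular opening subtracted — a window. Sill at z = 812, opening 1432 mm tall, so the head is at 812 + 1432 = 2244 mm.


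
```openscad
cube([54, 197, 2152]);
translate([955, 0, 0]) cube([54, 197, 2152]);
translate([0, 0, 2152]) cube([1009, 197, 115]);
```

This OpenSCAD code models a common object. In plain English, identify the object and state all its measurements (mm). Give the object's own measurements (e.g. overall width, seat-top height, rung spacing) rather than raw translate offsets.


A door frame. The clear opening is 901 mm wide and 2152 mm high. Two 54 mm wide jambs, 197 mm deep, stand either side of the opening from the floor to the top of the opening. A 115 mm thick head sits across the top of both jambs, spanning the full outside width of the frame.


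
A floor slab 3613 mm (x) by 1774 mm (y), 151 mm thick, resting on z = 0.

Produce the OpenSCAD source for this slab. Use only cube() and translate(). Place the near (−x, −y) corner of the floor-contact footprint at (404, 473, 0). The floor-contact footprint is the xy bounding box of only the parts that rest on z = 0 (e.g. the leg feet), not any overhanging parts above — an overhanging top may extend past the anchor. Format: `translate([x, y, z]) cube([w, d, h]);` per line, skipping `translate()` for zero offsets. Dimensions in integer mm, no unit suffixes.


translate([404, 473, 0]) cube([3613, 1774, 151]);


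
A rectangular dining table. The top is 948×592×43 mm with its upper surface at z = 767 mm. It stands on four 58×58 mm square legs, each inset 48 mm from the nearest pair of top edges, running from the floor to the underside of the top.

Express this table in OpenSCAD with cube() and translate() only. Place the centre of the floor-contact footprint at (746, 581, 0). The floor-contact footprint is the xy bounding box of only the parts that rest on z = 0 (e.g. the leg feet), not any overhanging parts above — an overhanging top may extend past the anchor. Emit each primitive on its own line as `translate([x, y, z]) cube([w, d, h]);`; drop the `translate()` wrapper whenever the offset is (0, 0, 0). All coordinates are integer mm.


translate([272, 285, 724]) cube([948, 592, 43]);
translate([320, 333, 0]) cube([58, 58, 724]);
translate([1114, 333, 0]) cube([58, 58, 724]);
translate([320, 771, 0]) cube([58, 58, 724]);
translate([1114, 771, 0]) cube([58, 58, 724]);


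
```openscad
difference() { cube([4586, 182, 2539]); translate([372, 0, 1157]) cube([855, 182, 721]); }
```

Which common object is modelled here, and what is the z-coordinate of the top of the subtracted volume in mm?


A wall with a window opening. The window head height is 1878 mm.

A wall with a rectangular opening subtracted — a window. Sill at z = 1157, opening 721 mm tall, so the head is at 1157 + 721 = 1878 mm.


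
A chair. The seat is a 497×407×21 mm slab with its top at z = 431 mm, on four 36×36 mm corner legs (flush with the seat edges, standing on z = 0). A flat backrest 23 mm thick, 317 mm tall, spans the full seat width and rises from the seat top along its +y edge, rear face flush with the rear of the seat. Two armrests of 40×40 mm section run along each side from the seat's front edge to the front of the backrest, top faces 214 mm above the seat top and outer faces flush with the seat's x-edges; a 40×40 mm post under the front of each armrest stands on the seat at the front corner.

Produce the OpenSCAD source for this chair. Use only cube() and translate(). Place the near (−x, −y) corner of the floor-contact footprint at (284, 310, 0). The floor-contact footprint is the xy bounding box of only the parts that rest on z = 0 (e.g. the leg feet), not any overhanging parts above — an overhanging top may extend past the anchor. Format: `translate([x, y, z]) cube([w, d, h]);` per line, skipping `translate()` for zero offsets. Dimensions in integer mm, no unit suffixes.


// leg_h = 431 - 21 = 410
// arm post h = 214 - 40 = 174
translate([284, 310, 410]) cube([497, 407, 21]);
translate([284, 310, 0]) cube([36, 36, 410]);
translate([745, 310, 0]) cube([36, 36, 410]);
translate([284, 681, 0]) cube([36, 36, 410]);
translate([745, 681, 0]) cube([36, 36, 410]);
translate([284, 694, 431]) cube([497, 23, 317]);
translate([284, 310, 605]) cube([40, 384, 40]);
translate([741, 310, 605]) cube([40, 384, 40]);
translate([284, 310, 431]) cube([40, 40, 174]);
translate([741, 310, 431]) cube([40, 40, 174]);


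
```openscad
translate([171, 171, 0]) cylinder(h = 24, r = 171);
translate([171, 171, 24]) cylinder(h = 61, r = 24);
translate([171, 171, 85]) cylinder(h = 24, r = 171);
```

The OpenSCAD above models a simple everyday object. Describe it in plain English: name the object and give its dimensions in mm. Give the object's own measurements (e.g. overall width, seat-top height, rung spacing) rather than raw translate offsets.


A spool: two coaxial disc flanges of radius 171 mm and thickness 24 mm, joined by a core cylinder of radius 24 mm and height 61 mm. The lower flange rests on z = 0 and the three cylinders share a vertical axis.


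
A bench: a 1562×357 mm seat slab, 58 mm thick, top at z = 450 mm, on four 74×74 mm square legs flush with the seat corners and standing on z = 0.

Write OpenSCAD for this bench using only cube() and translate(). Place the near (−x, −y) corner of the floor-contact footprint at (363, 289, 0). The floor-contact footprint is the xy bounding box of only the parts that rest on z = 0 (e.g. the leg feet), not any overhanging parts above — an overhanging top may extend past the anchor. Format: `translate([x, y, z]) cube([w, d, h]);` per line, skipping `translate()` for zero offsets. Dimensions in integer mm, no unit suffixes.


translate([363, 289, 392]) cube([1562, 357, 58]);
translate([363, 289, 0]) cube([74, 74, 392]);
translate([363, 572, 0]) cube([74, 74, 392]);
translate([1851, 289, 0]) cube([74, 74, 392]);
translate([1851, 572, 0]) cube([74, 74, 392]);


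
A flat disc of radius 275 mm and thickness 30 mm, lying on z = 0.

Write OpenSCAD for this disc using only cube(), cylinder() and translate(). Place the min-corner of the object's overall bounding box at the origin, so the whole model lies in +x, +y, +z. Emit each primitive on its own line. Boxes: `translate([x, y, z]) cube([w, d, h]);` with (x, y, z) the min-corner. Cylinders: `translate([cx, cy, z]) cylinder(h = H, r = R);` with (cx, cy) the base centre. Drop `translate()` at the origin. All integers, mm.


translate([275, 275, 0]) cylinder(h = 30, r = 275);


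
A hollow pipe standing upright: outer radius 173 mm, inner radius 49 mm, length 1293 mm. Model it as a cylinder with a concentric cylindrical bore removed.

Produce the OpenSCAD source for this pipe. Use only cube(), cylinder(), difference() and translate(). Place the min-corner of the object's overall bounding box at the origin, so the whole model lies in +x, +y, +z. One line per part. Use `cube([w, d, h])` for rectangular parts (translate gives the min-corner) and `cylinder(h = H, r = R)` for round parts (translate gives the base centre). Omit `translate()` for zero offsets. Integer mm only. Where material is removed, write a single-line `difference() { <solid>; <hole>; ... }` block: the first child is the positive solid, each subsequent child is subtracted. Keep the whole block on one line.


difference() { translate([173, 173, 0]) cylinder(h = 1293, r = 173); translate([173, 173, 0]) cylinder(h = 1293, r = 49); }


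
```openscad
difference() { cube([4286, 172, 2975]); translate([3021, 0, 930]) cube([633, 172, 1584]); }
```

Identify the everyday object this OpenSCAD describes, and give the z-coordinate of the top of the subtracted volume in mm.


A wall with a window opening. The window head height is 2514 mm.

A wall with a rectangular opening subtracted — a window. Sill at z = 930, opening 1584 mm tall, so the head is at 930 + 1584 = 2514 mm.


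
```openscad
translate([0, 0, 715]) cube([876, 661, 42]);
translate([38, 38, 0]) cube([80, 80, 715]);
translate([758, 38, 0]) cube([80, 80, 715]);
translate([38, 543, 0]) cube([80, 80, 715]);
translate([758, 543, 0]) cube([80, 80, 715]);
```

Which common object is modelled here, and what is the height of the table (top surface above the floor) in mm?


A table. The table height is 757 mm.

A 876×661×42 slab sits at z = 715 on four 80 mm square posts — a table. The top surface is at 715 + 42 = 757 mm.


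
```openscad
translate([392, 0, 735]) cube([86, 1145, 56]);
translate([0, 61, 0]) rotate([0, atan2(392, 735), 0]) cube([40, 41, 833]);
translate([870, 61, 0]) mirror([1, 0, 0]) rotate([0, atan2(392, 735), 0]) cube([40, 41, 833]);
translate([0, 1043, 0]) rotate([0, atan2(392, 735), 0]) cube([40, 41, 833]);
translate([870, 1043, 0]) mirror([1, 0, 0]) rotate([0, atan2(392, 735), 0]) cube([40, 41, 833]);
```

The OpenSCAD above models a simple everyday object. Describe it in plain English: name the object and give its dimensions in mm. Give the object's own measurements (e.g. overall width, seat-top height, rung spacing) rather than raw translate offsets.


A sawhorse. A 86×1145×56 mm beam (x, y, z) sits on two A-frame leg pairs. Each pair is two raked legs of 40×41 mm section (41 mm along y) splaying symmetrically in x. Each leg rises 735 mm vertically over 392 mm of horizontal reach and is 833 mm long along its own axis. Every leg's outer bottom edge rests on the floor and its outer top edge meets a bottom edge of the beam — the left legs (tilting toward +x) meet the beam's −x bottom edge, the right legs (their mirror images, tilting toward −x) meet its +x bottom edge — so the leg tops tuck under the beam, the beam's underside is 735 mm above the floor, and the feet are 870 mm apart outside-to-outside with the beam centred between them. The two leg pairs are set in 61 mm from either end of the beam.


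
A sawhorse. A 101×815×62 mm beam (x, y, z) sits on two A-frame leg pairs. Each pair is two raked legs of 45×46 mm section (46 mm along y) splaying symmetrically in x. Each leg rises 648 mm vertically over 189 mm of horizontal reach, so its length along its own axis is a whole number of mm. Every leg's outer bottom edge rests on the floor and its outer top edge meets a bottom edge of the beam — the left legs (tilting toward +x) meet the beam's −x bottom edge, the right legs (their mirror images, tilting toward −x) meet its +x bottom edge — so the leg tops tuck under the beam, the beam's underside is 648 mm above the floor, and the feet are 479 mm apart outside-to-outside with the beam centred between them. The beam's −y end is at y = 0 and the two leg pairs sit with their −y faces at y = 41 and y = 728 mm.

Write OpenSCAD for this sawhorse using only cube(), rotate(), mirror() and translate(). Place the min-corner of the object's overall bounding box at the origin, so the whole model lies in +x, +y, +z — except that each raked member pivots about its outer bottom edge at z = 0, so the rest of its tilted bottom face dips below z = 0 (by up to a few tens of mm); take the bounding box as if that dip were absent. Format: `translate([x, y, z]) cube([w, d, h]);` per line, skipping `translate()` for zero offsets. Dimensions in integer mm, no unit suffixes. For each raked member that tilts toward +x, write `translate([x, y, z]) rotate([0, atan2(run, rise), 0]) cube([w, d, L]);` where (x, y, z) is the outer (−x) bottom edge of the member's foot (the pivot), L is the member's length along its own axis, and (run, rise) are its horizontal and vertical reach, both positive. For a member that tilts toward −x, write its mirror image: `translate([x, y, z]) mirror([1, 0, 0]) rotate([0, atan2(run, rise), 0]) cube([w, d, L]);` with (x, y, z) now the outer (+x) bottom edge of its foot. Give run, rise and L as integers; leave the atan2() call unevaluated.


translate([189, 0, 648]) cube([101, 815, 62]);
translate([0, 41, 0]) rotate([0, atan2(189, 648), 0]) cube([45, 46, 675]);
translate([479, 41, 0]) mirror([1, 0, 0]) rotate([0, atan2(189, 648), 0]) cube([45, 46, 675]);
translate([0, 728, 0]) rotate([0, atan2(189, 648), 0]) cube([45, 46, 675]);
translate([479, 728, 0]) mirror([1, 0, 0]) rotate([0, atan2(189, 648), 0]) cube([45, 46, 675]);


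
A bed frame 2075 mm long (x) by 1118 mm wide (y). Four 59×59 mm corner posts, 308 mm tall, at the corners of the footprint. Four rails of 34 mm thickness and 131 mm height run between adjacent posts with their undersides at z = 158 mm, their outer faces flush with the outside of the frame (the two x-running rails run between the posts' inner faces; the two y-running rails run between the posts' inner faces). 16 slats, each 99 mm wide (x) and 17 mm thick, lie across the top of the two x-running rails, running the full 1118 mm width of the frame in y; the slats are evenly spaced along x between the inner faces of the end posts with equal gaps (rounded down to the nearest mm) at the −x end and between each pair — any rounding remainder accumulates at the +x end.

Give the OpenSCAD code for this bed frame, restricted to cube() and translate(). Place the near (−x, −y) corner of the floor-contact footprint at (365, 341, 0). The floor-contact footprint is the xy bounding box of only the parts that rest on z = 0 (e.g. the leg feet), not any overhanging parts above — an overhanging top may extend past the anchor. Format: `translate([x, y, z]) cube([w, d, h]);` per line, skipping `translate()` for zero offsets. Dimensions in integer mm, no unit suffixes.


translate([365, 341, 0]) cube([59, 59, 308]);
translate([365, 1400, 0]) cube([59, 59, 308]);
translate([2381, 341, 0]) cube([59, 59, 308]);
translate([2381, 1400, 0]) cube([59, 59, 308]);
translate([424, 341, 158]) cube([1957, 34, 131]);
translate([424, 1425, 158]) cube([1957, 34, 131]);
translate([365, 400, 158]) cube([34, 1000, 131]);
translate([2406, 400, 158]) cube([34, 1000, 131]);
translate([445, 341, 289]) cube([99, 1118, 17]);
translate([565, 341, 289]) cube([99, 1118, 17]);
translate([685, 341, 289]) cube([99, 1118, 17]);
translate([805, 341, 289]) cube([99, 1118, 17]);
translate([925, 341, 289]) cube([99, 1118, 17]);
translate([1045, 341, 289]) cube([99, 1118, 17]);
translate([1165, 341, 289]) cube([99, 1118, 17]);
translate([1285, 341, 289]) cube([99, 1118, 17]);
translate([1405, 341, 289]) cube([99, 1118, 17]);
translate([1525, 341, 289]) cube([99, 1118, 17]);
translate([1645, 341, 289]) cube([99, 1118, 17]);
translate([1765, 341, 289]) cube([99, 1118, 17]);
translate([1885, 341, 289]) cube([99, 1118, 17]);
translate([2005, 341, 289]) cube([99, 1118, 17]);
translate([2125, 341, 289]) cube([99, 1118, 17]);
translate([2245, 341, 289]) cube([99, 1118, 17]);


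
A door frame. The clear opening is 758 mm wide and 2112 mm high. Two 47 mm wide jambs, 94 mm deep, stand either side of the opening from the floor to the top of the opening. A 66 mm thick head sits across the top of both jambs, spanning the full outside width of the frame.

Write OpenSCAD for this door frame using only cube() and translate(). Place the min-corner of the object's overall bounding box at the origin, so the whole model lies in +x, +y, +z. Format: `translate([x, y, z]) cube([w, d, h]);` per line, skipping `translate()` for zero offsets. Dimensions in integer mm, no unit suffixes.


cube([47, 94, 2112]);
translate([805, 0, 0]) cube([47, 94, 2112]);
translate([0, 0, 2112]) cube([852, 94, 66]);


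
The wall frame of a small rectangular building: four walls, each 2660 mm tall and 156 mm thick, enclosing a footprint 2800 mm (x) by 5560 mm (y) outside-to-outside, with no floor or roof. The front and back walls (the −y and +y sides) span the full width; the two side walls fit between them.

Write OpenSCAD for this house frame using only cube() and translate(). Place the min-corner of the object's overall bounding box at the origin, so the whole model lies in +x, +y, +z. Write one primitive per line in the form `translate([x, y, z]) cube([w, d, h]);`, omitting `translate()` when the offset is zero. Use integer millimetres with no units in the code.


cube([2800, 156, 2660]);
translate([0, 5404, 0]) cube([2800, 156, 2660]);
translate([0, 156, 0]) cube([156, 5248, 2660]);
translate([2644, 156, 0]) cube([156, 5248, 2660]);


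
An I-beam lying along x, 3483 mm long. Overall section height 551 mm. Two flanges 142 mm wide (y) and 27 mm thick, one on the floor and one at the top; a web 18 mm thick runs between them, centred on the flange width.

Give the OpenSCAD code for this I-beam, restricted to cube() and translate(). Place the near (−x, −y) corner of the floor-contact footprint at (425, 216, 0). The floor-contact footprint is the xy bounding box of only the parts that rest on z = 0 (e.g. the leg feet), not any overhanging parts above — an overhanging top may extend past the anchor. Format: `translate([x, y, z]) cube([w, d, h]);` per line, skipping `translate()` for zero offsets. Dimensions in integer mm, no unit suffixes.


translate([425, 216, 0]) cube([3483, 142, 27]);
translate([425, 278, 27]) cube([3483, 18, 497]);
translate([425, 216, 524]) cube([3483, 142, 27]);


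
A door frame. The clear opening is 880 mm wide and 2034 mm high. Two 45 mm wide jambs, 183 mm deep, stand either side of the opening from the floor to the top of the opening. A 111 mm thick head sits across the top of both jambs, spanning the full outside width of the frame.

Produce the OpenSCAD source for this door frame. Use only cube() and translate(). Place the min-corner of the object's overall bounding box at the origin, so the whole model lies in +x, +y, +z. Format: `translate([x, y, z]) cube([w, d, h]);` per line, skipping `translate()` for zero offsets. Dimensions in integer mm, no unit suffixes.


cube([45, 183, 2034]);
translate([925, 0, 0]) cube([45, 183, 2034]);
translate([0, 0, 2034]) cube([970, 183, 111]);


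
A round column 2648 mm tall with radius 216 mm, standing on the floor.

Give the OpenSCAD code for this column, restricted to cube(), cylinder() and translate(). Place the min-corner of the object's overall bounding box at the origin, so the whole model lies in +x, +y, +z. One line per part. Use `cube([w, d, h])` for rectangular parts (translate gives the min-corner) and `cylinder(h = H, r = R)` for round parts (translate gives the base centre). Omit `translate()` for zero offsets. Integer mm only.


translate([216, 216, 0]) cylinder(h = 2648, r = 216);


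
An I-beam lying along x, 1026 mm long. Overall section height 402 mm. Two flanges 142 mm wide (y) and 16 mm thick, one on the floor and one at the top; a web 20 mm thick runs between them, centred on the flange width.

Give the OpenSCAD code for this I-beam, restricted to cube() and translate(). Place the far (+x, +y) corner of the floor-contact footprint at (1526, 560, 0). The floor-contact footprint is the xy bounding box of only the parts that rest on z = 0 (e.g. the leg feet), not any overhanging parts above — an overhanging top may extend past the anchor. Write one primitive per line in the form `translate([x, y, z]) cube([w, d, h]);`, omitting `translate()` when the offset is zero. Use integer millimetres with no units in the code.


translate([500, 418, 0]) cube([1026, 142, 16]);
translate([500, 479, 16]) cube([1026, 20, 370]);
translate([500, 418, 386]) cube([1026, 142, 16]);


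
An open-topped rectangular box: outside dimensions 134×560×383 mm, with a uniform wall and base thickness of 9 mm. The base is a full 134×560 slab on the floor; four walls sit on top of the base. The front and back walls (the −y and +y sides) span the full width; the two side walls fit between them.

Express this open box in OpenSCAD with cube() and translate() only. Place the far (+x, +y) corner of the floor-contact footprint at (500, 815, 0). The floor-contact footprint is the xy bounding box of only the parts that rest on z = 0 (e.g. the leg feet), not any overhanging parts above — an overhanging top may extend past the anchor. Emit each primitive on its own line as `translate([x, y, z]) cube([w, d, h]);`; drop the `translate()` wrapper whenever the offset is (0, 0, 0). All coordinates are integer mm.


translate([366, 255, 0]) cube([134, 560, 9]);
translate([366, 255, 9]) cube([134, 9, 374]);
translate([366, 806, 9]) cube([134, 9, 374]);
translate([366, 264, 9]) cube([9, 542, 374]);
translate([491, 264, 9]) cube([9, 542, 374]);
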